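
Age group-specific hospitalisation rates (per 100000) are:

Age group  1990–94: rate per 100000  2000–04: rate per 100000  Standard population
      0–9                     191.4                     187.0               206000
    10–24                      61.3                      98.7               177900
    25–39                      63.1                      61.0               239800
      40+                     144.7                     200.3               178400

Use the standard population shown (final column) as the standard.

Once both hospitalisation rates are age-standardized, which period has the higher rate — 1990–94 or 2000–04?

Standard total = 802100; weights = 0.2568, 0.2218, 0.2990, 0.2224.
1990–94: 0.2568×191.4 + 0.2218×61.3 + 0.2990×63.1 + 0.2224×144.7 = 113.8007 per 100000.
2000–04: 0.2568×187.0 + 0.2218×98.7 + 0.2990×61.0 + 0.2224×200.3 = 132.7042 per 100000.

2000–04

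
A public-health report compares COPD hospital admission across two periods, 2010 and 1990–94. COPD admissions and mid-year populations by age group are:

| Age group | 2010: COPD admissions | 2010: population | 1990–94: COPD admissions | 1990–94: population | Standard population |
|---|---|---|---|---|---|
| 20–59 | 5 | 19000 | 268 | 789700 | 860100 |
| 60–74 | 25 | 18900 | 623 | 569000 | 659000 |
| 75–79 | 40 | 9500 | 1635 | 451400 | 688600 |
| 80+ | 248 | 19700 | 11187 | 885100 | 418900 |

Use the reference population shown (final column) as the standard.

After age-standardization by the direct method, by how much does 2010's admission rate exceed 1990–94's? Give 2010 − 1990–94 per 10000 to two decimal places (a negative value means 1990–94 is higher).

Age-specific rates per 10000 for 2010: 2.63, 13.23, 42.11, 125.89.
For 1990–94: 3.39, 10.95, 36.22, 126.39.
Standard total = 2626600; weights = 0.3275, 0.2509, 0.2622, 0.1595.
2010: 0.3275×2.63 + 0.2509×13.23 + 0.2622×42.11 + 0.1595×125.89 = 35.2961 per 10000.
1990–94: 0.3275×3.39 + 0.2509×10.95 + 0.2622×36.22 + 0.1595×126.39 = 33.5116 per 10000.
Difference = 35.2961 − 33.5116 = 1.7844.

1.78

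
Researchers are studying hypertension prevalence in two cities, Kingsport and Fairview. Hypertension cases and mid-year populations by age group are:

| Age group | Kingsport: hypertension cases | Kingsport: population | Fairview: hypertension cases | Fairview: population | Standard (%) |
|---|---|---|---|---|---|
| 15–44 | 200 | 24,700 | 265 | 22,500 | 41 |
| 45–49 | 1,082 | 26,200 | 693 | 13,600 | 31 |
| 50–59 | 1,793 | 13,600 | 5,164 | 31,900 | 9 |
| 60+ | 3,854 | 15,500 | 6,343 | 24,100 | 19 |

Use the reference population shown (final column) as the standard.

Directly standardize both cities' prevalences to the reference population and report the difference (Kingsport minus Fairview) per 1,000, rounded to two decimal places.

-9.97

Age-specific rates per 1,000 for Kingsport: 8.097, 41.298, 131.838, 248.645.
For Fairview: 11.778, 50.956, 161.881, 263.195.
Standard weights: 0.41, 0.31, 0.09, 0.19.
Kingsport: 0.4100×8.097 + 0.3100×41.298 + 0.0900×131.838 + 0.1900×248.645 = 75.2301 per 1,000.
Fairview: 0.4100×11.778 + 0.3100×50.956 + 0.0900×161.881 + 0.1900×263.195 = 85.2015 per 1,000.
Difference = 75.2301 − 85.2015 = -9.9714.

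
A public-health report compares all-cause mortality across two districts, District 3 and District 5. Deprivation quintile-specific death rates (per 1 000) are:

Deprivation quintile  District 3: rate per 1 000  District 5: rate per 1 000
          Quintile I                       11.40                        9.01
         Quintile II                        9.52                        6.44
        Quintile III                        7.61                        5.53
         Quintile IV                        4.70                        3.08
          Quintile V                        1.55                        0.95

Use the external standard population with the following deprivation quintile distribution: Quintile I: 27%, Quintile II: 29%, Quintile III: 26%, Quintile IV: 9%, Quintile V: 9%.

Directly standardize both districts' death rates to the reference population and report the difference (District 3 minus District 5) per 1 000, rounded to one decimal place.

2.3

Standard weights: 0.27, 0.29, 0.26, 0.09, 0.09.
District 3: 0.2700×11.40 + 0.2900×9.52 + 0.2600×7.61 + 0.0900×4.70 + 0.0900×1.55 = 8.3799 per 1 000.
District 5: 0.2700×9.01 + 0.2900×6.44 + 0.2600×5.53 + 0.0900×3.08 + 0.0900×0.95 = 6.1008 per 1 000.
Difference = 8.3799 − 6.1008 = 2.2791.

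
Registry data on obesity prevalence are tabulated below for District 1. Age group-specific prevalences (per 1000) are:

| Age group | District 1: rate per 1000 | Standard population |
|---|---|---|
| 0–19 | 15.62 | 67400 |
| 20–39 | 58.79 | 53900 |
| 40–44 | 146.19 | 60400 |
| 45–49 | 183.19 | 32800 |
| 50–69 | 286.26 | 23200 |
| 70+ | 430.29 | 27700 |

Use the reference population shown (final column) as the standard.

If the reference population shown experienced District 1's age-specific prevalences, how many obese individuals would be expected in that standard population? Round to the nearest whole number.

37620

Expected obese individuals = Σ (standard pop × age-specific rate ÷ 1000)
= 67400×15.62/1000 + 53900×58.79/1000 + 60400×146.19/1000 + 32800×183.19/1000 + 23200×286.26/1000 + 27700×430.29/1000
= 1052.79 + 3168.78 + 8829.88 + 6008.63 + 6641.23 + 11919.03 = 37620.34.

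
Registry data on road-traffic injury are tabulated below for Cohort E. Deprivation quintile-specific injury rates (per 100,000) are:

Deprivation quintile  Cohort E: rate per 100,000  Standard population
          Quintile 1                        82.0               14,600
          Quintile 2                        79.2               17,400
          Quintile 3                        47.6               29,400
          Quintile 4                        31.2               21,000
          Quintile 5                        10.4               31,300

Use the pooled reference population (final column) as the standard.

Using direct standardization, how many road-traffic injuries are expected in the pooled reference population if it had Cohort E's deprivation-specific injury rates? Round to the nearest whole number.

50

Expected road-traffic injuries = Σ (standard pop × deprivation-specific rate ÷ 100,000)
= 14,600×82.0/100,000 + 17,400×79.2/100,000 + 29,400×47.6/100,000 + 21,000×31.2/100,000 + 31,300×10.4/100,000
= 11.97 + 13.78 + 13.99 + 6.55 + 3.26 = 49.55.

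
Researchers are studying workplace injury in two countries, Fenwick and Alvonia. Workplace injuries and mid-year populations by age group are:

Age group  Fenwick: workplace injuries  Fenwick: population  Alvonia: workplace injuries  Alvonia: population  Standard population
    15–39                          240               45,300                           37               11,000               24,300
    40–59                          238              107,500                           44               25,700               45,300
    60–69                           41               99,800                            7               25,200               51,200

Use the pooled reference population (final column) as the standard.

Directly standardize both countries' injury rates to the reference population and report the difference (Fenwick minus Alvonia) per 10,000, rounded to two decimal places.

Age-specific rates per 10,000 for Fenwick: 52.98, 22.14, 4.11.
For Alvonia: 33.64, 17.12, 2.78.
Standard total = 120,800; weights = 0.2012, 0.3750, 0.4238.
Fenwick: 0.2012×52.98 + 0.3750×22.14 + 0.4238×4.11 = 20.7010 per 10,000.
Alvonia: 0.2012×33.64 + 0.3750×17.12 + 0.4238×2.78 = 14.3638 per 10,000.
Difference = 20.7010 − 14.3638 = 6.3372.

6.34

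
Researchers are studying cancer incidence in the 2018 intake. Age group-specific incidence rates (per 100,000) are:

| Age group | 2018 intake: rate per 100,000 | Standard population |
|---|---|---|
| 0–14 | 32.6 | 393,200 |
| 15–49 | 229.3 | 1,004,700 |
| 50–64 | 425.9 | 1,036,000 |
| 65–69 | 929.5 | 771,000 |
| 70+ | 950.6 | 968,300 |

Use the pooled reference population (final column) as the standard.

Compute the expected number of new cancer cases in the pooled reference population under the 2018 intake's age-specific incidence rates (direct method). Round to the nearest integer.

23215

Expected new cancer cases = Σ (standard pop × age-specific rate ÷ 100,000)
= 393,200×32.6/100,000 + 1,004,700×229.3/100,000 + 1,036,000×425.9/100,000 + 771,000×929.5/100,000 + 968,300×950.6/100,000
= 128.18 + 2303.78 + 4412.32 + 7166.44 + 9204.66 = 23215.39.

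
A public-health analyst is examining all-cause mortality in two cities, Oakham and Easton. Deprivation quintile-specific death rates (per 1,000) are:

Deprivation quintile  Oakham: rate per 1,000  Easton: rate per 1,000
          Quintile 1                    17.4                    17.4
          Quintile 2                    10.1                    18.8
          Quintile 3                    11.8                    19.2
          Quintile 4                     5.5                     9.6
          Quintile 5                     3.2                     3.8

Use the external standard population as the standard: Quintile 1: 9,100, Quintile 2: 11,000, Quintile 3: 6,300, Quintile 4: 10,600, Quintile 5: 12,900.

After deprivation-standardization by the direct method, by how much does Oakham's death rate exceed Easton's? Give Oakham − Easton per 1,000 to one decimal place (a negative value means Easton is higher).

Standard total = 49,900; weights = 0.1824, 0.2204, 0.1263, 0.2124, 0.2585.
Oakham: 0.1824×17.4 + 0.2204×10.1 + 0.1263×11.8 + 0.2124×5.5 + 0.2585×3.2 = 8.8850 per 1,000.
Easton: 0.1824×17.4 + 0.2204×18.8 + 0.1263×19.2 + 0.2124×9.6 + 0.2585×3.8 = 12.7631 per 1,000.
Difference = 8.8850 − 12.7631 = -3.8782.

-3.9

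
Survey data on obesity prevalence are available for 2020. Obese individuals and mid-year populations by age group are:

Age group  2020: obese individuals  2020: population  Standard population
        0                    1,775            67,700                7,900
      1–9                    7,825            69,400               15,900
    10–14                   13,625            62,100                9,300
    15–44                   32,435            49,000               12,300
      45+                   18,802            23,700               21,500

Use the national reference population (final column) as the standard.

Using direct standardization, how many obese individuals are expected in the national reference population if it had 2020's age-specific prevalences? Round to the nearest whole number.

Age-specific rates per 1,000 for 2020: 26.219, 112.752, 219.404, 661.939, 793.333.
Expected obese individuals = Σ (standard pop × age-specific rate ÷ 1,000)
= 7,900×26.219/1,000 + 15,900×112.752/1,000 + 9,300×219.404/1,000 + 12,300×661.939/1,000 + 21,500×793.333/1,000
= 207.13 + 1792.76 + 2040.46 + 8141.85 + 17056.67 = 29238.86.

29239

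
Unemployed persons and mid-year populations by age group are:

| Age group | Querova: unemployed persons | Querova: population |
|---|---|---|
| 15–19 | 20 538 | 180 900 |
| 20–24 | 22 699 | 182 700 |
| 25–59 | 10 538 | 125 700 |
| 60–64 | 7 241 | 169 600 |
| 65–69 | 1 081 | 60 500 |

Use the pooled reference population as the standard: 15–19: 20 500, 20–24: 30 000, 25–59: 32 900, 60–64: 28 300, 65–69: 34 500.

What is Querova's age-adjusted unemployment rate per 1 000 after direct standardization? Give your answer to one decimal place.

72.8

Age-specific rates per 1 000 for Querova: 113.532, 124.242, 83.835, 42.695, 17.868.
Standard total = 146 200; weights = 0.1402, 0.2052, 0.2250, 0.1936, 0.2360.
Standardized rate: 0.1402×113.532 + 0.2052×124.242 + 0.2250×83.835 + 0.1936×42.695 + 0.2360×17.868 = 72.7601 per 1 000.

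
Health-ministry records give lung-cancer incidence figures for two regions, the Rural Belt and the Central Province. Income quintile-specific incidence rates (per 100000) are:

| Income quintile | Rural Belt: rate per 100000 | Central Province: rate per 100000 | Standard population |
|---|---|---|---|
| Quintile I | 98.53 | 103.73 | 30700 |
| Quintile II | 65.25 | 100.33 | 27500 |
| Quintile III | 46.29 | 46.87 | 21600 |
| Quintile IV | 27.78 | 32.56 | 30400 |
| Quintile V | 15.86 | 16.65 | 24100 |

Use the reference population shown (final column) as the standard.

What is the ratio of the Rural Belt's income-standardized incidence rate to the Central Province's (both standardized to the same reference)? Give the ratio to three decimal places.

Standard total = 134300; weights = 0.2286, 0.2048, 0.1608, 0.2264, 0.1794.
The Rural Belt: 0.2286×98.53 + 0.2048×65.25 + 0.1608×46.29 + 0.2264×27.78 + 0.1794×15.86 = 52.4635 per 100000.
The Central Province: 0.2286×103.73 + 0.2048×100.33 + 0.1608×46.87 + 0.2264×32.56 + 0.1794×16.65 = 62.1524 per 100000.
Ratio = 52.4635 ÷ 62.1524 = 0.84411.

0.844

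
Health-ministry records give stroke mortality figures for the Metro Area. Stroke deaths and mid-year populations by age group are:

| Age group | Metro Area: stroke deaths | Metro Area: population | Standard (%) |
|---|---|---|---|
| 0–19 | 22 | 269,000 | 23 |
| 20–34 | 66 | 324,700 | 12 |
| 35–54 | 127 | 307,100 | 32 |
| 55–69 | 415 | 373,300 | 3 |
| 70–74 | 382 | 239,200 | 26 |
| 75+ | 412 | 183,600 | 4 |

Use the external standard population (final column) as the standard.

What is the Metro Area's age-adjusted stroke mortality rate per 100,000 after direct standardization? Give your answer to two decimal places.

71.39

Age-specific rates per 100,000 for the Metro Area: 8.18, 20.33, 41.35, 111.17, 159.70, 224.40.
Standard weights: 0.23, 0.12, 0.32, 0.03, 0.26, 0.04.
Standardized rate: 0.2300×8.18 + 0.1200×20.33 + 0.3200×41.35 + 0.0300×111.17 + 0.2600×159.70 + 0.0400×224.40 = 71.3866 per 100,000.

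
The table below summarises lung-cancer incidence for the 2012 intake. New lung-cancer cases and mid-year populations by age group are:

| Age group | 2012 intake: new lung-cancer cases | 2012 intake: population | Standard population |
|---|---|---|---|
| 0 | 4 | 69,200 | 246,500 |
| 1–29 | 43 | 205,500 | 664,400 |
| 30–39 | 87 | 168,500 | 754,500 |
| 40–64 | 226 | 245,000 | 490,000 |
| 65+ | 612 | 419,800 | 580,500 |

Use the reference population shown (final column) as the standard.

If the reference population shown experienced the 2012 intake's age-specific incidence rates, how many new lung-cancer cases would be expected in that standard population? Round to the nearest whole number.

1841

Age-specific rates per 100,000 for the 2012 intake: 5.78, 20.92, 51.63, 92.24, 145.78.
Expected new lung-cancer cases = Σ (standard pop × age-specific rate ÷ 100,000)
= 246,500×5.78/100,000 + 664,400×20.92/100,000 + 754,500×51.63/100,000 + 490,000×92.24/100,000 + 580,500×145.78/100,000
= 14.25 + 139.02 + 389.56 + 452.00 + 846.27 = 1841.11.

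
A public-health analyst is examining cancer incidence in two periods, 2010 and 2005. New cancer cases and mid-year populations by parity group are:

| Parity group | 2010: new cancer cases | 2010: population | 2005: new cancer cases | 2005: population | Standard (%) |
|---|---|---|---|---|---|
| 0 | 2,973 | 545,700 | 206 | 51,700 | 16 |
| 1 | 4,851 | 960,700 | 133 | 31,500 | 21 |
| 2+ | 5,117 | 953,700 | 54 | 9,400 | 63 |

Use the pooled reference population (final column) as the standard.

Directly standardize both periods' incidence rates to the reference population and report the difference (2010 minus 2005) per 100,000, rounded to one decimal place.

16.9

Parity-specific rates per 100,000 for 2010: 544.80, 504.94, 536.54.
For 2005: 398.45, 422.22, 574.47.
Standard weights: 0.16, 0.21, 0.63.
2010: 0.1600×544.80 + 0.2100×504.94 + 0.6300×536.54 = 531.2285 per 100,000.
2005: 0.1600×398.45 + 0.2100×422.22 + 0.6300×574.47 = 514.3340 per 100,000.
Difference = 531.2285 − 514.3340 = 16.8945.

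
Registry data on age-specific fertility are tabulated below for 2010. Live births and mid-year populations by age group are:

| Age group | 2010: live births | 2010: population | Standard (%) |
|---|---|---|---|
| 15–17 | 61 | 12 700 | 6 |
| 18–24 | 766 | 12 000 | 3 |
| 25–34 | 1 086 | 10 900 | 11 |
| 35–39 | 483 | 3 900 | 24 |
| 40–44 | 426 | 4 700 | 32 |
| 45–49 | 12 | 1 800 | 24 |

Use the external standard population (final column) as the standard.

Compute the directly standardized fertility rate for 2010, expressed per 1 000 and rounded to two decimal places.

73.49

Age-specific rates per 1 000 for 2010: 4.803, 63.833, 99.633, 123.846, 90.638, 6.667.
Standard weights: 0.06, 0.03, 0.11, 0.24, 0.32, 0.24.
Standardized rate: 0.0600×4.803 + 0.0300×63.833 + 0.1100×99.633 + 0.2400×123.846 + 0.3200×90.638 + 0.2400×6.667 = 73.4902 per 1 000.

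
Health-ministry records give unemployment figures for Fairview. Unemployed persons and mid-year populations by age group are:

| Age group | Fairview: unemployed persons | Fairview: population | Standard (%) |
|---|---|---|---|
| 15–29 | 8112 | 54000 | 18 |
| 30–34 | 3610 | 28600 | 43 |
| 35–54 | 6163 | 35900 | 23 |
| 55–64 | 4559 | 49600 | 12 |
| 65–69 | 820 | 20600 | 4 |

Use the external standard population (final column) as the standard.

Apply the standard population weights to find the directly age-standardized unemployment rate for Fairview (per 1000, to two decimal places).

Age-specific rates per 1000 for Fairview: 150.222, 126.224, 171.671, 91.915, 39.806.
Standard weights: 0.18, 0.43, 0.23, 0.12, 0.04.
Standardized rate: 0.1800×150.222 + 0.4300×126.224 + 0.2300×171.671 + 0.1200×91.915 + 0.0400×39.806 = 133.4227 per 1000.

133.42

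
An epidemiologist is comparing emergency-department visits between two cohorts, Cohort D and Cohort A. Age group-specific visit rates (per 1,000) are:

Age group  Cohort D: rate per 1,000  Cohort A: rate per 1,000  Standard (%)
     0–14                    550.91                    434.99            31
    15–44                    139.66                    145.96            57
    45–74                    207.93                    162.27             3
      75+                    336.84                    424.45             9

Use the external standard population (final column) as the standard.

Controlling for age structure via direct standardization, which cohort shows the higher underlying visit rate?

Cohort D

Standard weights: 0.31, 0.57, 0.03, 0.09.
Cohort D: 0.3100×550.91 + 0.5700×139.66 + 0.0300×207.93 + 0.0900×336.84 = 286.9418 per 1,000.
Cohort A: 0.3100×434.99 + 0.5700×145.96 + 0.0300×162.27 + 0.0900×424.45 = 261.1127 per 1,000.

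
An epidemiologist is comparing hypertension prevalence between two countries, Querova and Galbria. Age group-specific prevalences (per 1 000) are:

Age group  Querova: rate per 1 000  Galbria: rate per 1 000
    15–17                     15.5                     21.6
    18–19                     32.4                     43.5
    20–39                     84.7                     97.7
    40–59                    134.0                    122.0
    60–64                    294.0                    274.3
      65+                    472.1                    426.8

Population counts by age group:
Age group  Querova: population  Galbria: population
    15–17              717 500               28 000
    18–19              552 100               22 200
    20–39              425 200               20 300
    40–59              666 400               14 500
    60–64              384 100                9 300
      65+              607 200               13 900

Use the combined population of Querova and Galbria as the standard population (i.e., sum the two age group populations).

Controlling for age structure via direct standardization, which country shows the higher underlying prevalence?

Combined standard total = 3 460 700; weights = 0.2154, 0.1659, 0.1287, 0.1968, 0.1137, 0.1795.
Querova: 0.2154×15.5 + 0.1659×32.4 + 0.1287×84.7 + 0.1968×134.0 + 0.1137×294.0 + 0.1795×472.1 = 164.1338 per 1 000.
Galbria: 0.2154×21.6 + 0.1659×43.5 + 0.1287×97.7 + 0.1968×122.0 + 0.1137×274.3 + 0.1795×426.8 = 156.2329 per 1 000.

Querova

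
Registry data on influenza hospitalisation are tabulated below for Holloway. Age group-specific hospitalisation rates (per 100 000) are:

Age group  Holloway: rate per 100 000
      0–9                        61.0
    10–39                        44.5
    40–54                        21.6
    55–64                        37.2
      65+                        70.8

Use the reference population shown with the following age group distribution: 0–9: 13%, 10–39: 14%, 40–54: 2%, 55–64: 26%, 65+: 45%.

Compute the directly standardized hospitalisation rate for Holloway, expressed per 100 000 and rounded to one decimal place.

Standard weights: 0.13, 0.14, 0.02, 0.26, 0.45.
Standardized rate: 0.1300×61.0 + 0.1400×44.5 + 0.0200×21.6 + 0.2600×37.2 + 0.4500×70.8 = 56.1240 per 100 000.

56.1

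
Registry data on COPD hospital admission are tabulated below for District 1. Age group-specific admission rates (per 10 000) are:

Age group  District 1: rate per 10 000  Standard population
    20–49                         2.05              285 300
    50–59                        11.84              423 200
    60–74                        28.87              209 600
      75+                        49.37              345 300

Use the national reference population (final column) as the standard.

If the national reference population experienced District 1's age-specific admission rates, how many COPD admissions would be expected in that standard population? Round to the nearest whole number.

2869

Expected COPD admissions = Σ (standard pop × age-specific rate ÷ 10 000)
= 285 300×2.05/10 000 + 423 200×11.84/10 000 + 209 600×28.87/10 000 + 345 300×49.37/10 000
= 58.49 + 501.07 + 605.12 + 1704.75 = 2869.42.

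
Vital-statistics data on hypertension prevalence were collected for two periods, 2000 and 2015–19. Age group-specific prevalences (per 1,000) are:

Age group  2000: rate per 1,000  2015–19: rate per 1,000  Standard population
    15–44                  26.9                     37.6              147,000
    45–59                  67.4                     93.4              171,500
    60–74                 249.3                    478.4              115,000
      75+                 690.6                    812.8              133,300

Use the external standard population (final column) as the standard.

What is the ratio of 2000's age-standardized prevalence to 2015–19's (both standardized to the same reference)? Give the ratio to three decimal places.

0.737

Standard total = 566,800; weights = 0.2594, 0.3026, 0.2029, 0.2352.
2000: 0.2594×26.9 + 0.3026×67.4 + 0.2029×249.3 + 0.2352×690.6 = 240.3668 per 1,000.
2015–19: 0.2594×37.6 + 0.3026×93.4 + 0.2029×478.4 + 0.2352×812.8 = 326.2307 per 1,000.
Ratio = 240.3668 ÷ 326.2307 = 0.73680.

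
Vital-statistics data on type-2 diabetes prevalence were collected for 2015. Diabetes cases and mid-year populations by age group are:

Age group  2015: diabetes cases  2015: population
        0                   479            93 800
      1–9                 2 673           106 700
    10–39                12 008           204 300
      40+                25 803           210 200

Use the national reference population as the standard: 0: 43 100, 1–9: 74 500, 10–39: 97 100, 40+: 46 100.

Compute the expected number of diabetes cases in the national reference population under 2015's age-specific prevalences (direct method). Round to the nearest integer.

Age-specific rates per 1 000 for 2015: 5.107, 25.052, 58.776, 122.755.
Expected diabetes cases = Σ (standard pop × age-specific rate ÷ 1 000)
= 43 100×5.107/1 000 + 74 500×25.052/1 000 + 97 100×58.776/1 000 + 46 100×122.755/1 000
= 220.09 + 1866.34 + 5707.18 + 5658.98 = 13452.60.

13453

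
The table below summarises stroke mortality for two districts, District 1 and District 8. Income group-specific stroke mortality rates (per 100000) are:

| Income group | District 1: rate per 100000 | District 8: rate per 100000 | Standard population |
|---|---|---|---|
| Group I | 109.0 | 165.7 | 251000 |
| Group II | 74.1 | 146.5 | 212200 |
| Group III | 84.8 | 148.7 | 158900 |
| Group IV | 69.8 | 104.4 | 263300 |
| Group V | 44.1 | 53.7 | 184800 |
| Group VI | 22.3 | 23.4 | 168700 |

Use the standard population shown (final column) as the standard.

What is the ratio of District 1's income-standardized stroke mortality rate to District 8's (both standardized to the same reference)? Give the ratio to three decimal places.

0.631

Standard total = 1238900; weights = 0.2026, 0.1713, 0.1283, 0.2125, 0.1492, 0.1362.
District 1: 0.2026×109.0 + 0.1713×74.1 + 0.1283×84.8 + 0.2125×69.8 + 0.1492×44.1 + 0.1362×22.3 = 70.1007 per 100000.
District 8: 0.2026×165.7 + 0.1713×146.5 + 0.1283×148.7 + 0.2125×104.4 + 0.1492×53.7 + 0.1362×23.4 = 111.1198 per 100000.
Ratio = 70.1007 ÷ 111.1198 = 0.63086.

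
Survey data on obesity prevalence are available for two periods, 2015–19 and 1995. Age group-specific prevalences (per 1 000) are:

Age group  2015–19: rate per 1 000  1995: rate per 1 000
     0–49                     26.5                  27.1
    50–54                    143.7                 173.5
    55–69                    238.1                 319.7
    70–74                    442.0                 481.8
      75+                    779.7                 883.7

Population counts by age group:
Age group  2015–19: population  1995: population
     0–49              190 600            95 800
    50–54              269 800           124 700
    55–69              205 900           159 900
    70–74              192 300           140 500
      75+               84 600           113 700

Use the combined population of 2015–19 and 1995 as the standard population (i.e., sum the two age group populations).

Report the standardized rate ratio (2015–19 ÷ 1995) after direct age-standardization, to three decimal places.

Combined standard total = 1 577 800; weights = 0.1815, 0.2500, 0.2318, 0.2109, 0.1257.
2015–19: 0.1815×26.5 + 0.2500×143.7 + 0.2318×238.1 + 0.2109×442.0 + 0.1257×779.7 = 287.1646 per 1 000.
1995: 0.1815×27.1 + 0.2500×173.5 + 0.2318×319.7 + 0.2109×481.8 + 0.1257×883.7 = 335.1085 per 1 000.
Ratio = 287.1646 ÷ 335.1085 = 0.85693.

0.857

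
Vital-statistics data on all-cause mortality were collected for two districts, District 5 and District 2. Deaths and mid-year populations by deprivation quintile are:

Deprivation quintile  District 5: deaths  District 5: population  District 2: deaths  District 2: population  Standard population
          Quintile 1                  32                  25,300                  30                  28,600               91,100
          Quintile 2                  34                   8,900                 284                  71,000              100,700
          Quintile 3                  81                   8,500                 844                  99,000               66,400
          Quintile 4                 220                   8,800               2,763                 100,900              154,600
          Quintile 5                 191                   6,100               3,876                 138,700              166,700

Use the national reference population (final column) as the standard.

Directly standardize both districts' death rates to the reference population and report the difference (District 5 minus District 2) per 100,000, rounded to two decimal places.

45.02

Deprivation-specific rates per 100,000 for District 5: 126.48, 382.02, 952.94, 2500.00, 3131.15.
For District 2: 104.90, 400.00, 852.53, 2738.35, 2794.52.
Standard total = 579,500; weights = 0.1572, 0.1738, 0.1146, 0.2668, 0.2877.
District 5: 0.1572×126.48 + 0.1738×382.02 + 0.1146×952.94 + 0.2668×2500.00 + 0.2877×3131.15 = 1763.1230 per 100,000.
District 2: 0.1572×104.90 + 0.1738×400.00 + 0.1146×852.53 + 0.2668×2738.35 + 0.2877×2794.52 = 1718.1016 per 100,000.
Difference = 1763.1230 − 1718.1016 = 45.0215.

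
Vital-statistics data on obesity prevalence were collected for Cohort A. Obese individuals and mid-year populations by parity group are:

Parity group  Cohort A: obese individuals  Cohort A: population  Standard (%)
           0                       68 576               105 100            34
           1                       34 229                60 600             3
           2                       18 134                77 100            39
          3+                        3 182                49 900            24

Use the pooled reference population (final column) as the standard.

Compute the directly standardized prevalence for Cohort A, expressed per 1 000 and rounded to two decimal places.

Parity-specific rates per 1 000 for Cohort A: 652.483, 564.835, 235.201, 63.768.
Standard weights: 0.34, 0.03, 0.39, 0.24.
Standardized rate: 0.3400×652.483 + 0.0300×564.835 + 0.3900×235.201 + 0.2400×63.768 = 345.8220 per 1 000.

345.82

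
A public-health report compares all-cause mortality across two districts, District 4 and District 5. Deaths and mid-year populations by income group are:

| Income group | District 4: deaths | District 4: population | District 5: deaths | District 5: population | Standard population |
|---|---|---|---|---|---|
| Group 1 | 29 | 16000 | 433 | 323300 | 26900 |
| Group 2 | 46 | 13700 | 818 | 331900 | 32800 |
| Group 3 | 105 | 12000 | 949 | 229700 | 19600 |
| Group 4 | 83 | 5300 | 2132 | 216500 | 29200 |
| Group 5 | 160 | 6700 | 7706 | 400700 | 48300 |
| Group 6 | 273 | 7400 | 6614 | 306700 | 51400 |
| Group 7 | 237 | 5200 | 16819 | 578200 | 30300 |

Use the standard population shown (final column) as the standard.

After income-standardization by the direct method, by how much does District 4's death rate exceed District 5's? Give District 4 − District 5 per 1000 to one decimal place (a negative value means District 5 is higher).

Income-specific rates per 1000 for District 4: 1.812, 3.358, 8.750, 15.660, 23.881, 36.892, 45.577.
For District 5: 1.339, 2.465, 4.131, 9.848, 19.231, 21.565, 29.089.
Standard total = 238500; weights = 0.1128, 0.1375, 0.0822, 0.1224, 0.2025, 0.2155, 0.1270.
District 4: 0.1128×1.812 + 0.1375×3.358 + 0.0822×8.750 + 0.1224×15.660 + 0.2025×23.881 + 0.2155×36.892 + 0.1270×45.577 = 21.8798 per 1000.
District 5: 0.1128×1.339 + 0.1375×2.465 + 0.0822×4.131 + 0.1224×9.848 + 0.2025×19.231 + 0.2155×21.565 + 0.1270×29.089 = 14.2729 per 1000.
Difference = 21.8798 − 14.2729 = 7.6069.

7.6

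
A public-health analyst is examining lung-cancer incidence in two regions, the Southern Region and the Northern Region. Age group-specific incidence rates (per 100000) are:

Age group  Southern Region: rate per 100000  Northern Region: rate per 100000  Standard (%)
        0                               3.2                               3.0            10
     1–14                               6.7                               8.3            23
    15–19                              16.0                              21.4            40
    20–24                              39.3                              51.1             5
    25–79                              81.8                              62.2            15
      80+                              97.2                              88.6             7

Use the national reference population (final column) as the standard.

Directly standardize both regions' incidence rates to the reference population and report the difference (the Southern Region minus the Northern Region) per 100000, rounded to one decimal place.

Standard weights: 0.10, 0.23, 0.40, 0.05, 0.15, 0.07.
The Southern Region: 0.1000×3.2 + 0.2300×6.7 + 0.4000×16.0 + 0.0500×39.3 + 0.1500×81.8 + 0.0700×97.2 = 29.3000 per 100000.
The Northern Region: 0.1000×3.0 + 0.2300×8.3 + 0.4000×21.4 + 0.0500×51.1 + 0.1500×62.2 + 0.0700×88.6 = 28.8560 per 100000.
Difference = 29.3000 − 28.8560 = 0.4440.

0.4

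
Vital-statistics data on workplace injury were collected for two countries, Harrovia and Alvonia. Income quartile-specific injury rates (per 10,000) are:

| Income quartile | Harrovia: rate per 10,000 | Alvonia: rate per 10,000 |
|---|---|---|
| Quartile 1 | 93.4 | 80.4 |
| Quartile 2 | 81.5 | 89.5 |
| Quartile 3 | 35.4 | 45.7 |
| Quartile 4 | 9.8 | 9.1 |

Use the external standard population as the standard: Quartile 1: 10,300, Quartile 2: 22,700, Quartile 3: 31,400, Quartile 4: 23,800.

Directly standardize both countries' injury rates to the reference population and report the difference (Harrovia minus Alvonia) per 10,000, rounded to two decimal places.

-4.02

Standard total = 88,200; weights = 0.1168, 0.2574, 0.3560, 0.2698.
Harrovia: 0.1168×93.4 + 0.2574×81.5 + 0.3560×35.4 + 0.2698×9.8 = 47.1300 per 10,000.
Alvonia: 0.1168×80.4 + 0.2574×89.5 + 0.3560×45.7 + 0.2698×9.1 = 51.1489 per 10,000.
Difference = 47.1300 − 51.1489 = -4.0188.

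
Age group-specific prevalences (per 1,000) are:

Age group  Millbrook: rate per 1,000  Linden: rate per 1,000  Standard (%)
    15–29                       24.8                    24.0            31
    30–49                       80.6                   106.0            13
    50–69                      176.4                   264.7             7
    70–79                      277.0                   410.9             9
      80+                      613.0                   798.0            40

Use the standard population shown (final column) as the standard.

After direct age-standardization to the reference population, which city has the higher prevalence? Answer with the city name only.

Linden

Standard weights: 0.31, 0.13, 0.07, 0.09, 0.40.
Millbrook: 0.3100×24.8 + 0.1300×80.6 + 0.0700×176.4 + 0.0900×277.0 + 0.4000×613.0 = 300.6440 per 1,000.
Linden: 0.3100×24.0 + 0.1300×106.0 + 0.0700×264.7 + 0.0900×410.9 + 0.4000×798.0 = 395.9300 per 1,000.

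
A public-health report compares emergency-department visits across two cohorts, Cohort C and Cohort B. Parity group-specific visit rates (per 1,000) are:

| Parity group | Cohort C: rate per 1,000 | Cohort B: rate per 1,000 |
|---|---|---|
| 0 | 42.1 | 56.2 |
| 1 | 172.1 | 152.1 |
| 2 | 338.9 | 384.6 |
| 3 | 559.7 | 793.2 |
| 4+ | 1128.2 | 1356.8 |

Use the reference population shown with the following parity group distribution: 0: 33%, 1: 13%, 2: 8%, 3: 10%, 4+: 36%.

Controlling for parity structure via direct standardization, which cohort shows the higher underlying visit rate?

Standard weights: 0.33, 0.13, 0.08, 0.10, 0.36.
Cohort C: 0.3300×42.1 + 0.1300×172.1 + 0.0800×338.9 + 0.1000×559.7 + 0.3600×1128.2 = 525.5000 per 1,000.
Cohort B: 0.3300×56.2 + 0.1300×152.1 + 0.0800×384.6 + 0.1000×793.2 + 0.3600×1356.8 = 636.8550 per 1,000.

Cohort B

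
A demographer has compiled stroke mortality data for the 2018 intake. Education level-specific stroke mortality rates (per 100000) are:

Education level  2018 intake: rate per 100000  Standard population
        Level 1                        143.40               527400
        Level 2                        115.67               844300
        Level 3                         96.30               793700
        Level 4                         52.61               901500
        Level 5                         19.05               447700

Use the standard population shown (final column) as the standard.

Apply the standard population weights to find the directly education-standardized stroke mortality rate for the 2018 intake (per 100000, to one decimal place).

Standard total = 3514600; weights = 0.1501, 0.2402, 0.2258, 0.2565, 0.1274.
Standardized rate: 0.1501×143.40 + 0.2402×115.67 + 0.2258×96.30 + 0.2565×52.61 + 0.1274×19.05 = 86.9741 per 100000.

87.0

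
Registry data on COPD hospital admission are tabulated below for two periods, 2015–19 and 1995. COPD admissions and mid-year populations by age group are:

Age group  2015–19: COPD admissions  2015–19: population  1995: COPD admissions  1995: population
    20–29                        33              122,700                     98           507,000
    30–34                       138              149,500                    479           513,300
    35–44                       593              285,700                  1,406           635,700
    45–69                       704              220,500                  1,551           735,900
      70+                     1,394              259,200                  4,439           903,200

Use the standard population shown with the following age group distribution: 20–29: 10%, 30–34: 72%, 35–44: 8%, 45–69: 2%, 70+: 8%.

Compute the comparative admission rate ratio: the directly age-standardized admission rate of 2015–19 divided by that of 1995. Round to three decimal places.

1.037

Age-specific rates per 10,000 for 2015–19: 2.69, 9.23, 20.76, 31.93, 53.78.
For 1995: 1.93, 9.33, 22.12, 21.08, 49.15.
Standard weights: 0.10, 0.72, 0.08, 0.02, 0.08.
2015–19: 0.1000×2.69 + 0.7200×9.23 + 0.0800×20.76 + 0.0200×31.93 + 0.0800×53.78 = 13.5166 per 10,000.
1995: 0.1000×1.93 + 0.7200×9.33 + 0.0800×22.12 + 0.0200×21.08 + 0.0800×49.15 = 13.0349 per 10,000.
Ratio = 13.5166 ÷ 13.0349 = 1.03696.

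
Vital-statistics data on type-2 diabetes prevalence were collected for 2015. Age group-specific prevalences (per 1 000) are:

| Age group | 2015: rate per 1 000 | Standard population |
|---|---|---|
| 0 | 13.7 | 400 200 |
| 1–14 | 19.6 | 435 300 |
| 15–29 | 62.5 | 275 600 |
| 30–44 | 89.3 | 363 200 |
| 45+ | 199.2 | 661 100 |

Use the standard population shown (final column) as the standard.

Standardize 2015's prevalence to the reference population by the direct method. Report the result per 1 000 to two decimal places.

Standard total = 2 135 400; weights = 0.1874, 0.2038, 0.1291, 0.1701, 0.3096.
Standardized rate: 0.1874×13.7 + 0.2038×19.6 + 0.1291×62.5 + 0.1701×89.3 + 0.3096×199.2 = 91.4885 per 1 000.

91.49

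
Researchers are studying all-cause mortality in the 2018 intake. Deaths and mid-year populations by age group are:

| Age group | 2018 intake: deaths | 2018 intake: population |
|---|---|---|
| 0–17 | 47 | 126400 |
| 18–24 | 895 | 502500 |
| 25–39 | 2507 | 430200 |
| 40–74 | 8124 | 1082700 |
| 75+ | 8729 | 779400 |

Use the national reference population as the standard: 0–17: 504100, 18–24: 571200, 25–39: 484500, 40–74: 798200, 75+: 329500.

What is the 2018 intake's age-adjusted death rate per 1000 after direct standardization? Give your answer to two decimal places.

5.10

Age-specific rates per 1000 for the 2018 intake: 0.372, 1.781, 5.828, 7.503, 11.200.
Standard total = 2687500; weights = 0.1876, 0.2125, 0.1803, 0.2970, 0.1226.
Standardized rate: 0.1876×0.372 + 0.2125×1.781 + 0.1803×5.828 + 0.2970×7.503 + 0.1226×11.200 = 5.1006 per 1000.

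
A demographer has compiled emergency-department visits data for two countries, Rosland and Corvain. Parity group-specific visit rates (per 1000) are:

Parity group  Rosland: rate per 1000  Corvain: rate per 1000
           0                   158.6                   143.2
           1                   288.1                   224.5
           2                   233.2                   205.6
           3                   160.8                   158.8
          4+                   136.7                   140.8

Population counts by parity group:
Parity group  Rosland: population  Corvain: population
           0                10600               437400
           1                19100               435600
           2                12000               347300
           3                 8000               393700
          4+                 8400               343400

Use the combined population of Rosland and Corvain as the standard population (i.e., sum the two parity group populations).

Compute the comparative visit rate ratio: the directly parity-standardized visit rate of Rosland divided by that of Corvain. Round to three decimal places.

Combined standard total = 2015500; weights = 0.2223, 0.2256, 0.1783, 0.1993, 0.1745.
Rosland: 0.2223×158.6 + 0.2256×288.1 + 0.1783×233.2 + 0.1993×160.8 + 0.1745×136.7 = 197.7301 per 1000.
Corvain: 0.2223×143.2 + 0.2256×224.5 + 0.1783×205.6 + 0.1993×158.8 + 0.1745×140.8 = 175.3556 per 1000.
Ratio = 197.7301 ÷ 175.3556 = 1.12760.

1.128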